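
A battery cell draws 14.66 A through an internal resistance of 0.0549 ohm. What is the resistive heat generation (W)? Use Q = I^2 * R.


I^2 = 214.92
Q = 214.92 * 0.0549 = 11.80 W

11.80 W


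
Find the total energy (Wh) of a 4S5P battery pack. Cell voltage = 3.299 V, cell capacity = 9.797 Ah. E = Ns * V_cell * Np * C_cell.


V_pack = 4 * 3.299 = 13.196 V
C_pack = 5 * 9.797 = 48.985 Ah
E = V_pack * C_pack = 13.196 * 48.985 = 646.4 Wh

646.4 Wh


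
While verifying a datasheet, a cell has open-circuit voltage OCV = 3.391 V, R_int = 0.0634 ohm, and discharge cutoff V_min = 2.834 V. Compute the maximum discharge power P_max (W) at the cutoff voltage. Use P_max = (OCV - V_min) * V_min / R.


dV = OCV - V_min = 0.557 V (so I_max = dV / R)
P_max = dV * V_min / R = 0.557 * 2.834 / 0.0634 = 24.90 W

24.90 W


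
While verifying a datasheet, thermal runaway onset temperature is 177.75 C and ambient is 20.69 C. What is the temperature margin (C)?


margin = T_onset - T_ambient = 177.75 - 20.69 = 157.06 C

157.06 C


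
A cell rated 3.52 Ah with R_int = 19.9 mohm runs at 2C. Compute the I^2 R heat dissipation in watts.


Convert: R = 19.9 mohm = 0.0199 ohm
Step 1: I = C_rate * capacity = 2 * 3.52 = 7.04 A
Step 2: Q = I^2 * R = 7.04^2 * 0.0199 = 49.562 * 0.0199 = 0.9863 W

0.9863 W


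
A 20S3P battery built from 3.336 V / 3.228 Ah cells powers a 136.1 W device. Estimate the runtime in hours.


Step 1: E_pack = Ns * V_cell * Np * C_cell = 20 * 3.336 * 3 * 3.228 = 646.12 Wh
Step 2: t = E_pack / P = 646.12 / 136.1 = 4.747 hr

4.747 hr


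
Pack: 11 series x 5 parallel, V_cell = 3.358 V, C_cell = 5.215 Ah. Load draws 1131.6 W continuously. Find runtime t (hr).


Step 1: E_pack = Ns * V_cell * Np * C_cell = 11 * 3.358 * 5 * 5.215 = 963.16 Wh
Step 2: t = E_pack / P = 963.16 / 1131.6 = 0.8511 hr

0.8511 hr


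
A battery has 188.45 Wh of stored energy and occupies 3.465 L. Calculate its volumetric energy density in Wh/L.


ED = E / V = 188.45 / 3.465 = 54.39 Wh/L

54.39 Wh/L


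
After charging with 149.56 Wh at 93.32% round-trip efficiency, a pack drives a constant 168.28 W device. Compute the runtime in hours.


Step 1: E_discharge = eta/100 * E_charge = 93.32/100 * 149.56 = 139.57 Wh
Step 2: t = E_discharge / P = 139.57 / 168.28 = 0.8294 hr

0.8294 hr


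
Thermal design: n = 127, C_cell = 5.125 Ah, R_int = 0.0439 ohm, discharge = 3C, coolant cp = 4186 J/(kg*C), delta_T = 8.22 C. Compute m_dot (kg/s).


Step 1: I = 3 * 5.125 = 15.375 A
Step 2: Q_cell = I^2 * R = 15.375^2 * 0.0439 = 10.378 W
Step 3: Q_total = 127 * 10.378 = 1318 W
Step 4: m_dot = Q_total / (cp * dT) = 1318 / (4186 * 8.22) = 0.03830 kg/s

0.03830 kg/s


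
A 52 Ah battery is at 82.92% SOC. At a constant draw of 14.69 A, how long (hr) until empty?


Step 1: remaining = SOC/100 * C_total = 82.92/100 * 52 = 43.118 Ah
Step 2: t = remaining / I = 43.118 / 14.69 = 2.935 hr

2.935 hr


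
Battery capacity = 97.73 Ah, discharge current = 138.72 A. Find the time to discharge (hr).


Runtime = 97.73 Ah / 138.72 A = 0.7045 hr

0.7045 hr


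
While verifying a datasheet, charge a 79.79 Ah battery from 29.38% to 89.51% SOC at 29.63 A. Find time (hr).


delta_Ah = 79.79 * (89.51 - 29.38) / 100 = 47.978 Ah
t = delta_Ah / I = 47.978 / 29.63 = 1.619 hr

1.619 hr


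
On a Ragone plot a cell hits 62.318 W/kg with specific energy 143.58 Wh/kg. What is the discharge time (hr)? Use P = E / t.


t = E / P = 143.58 / 62.318 = 2.304 hr

2.304 hr


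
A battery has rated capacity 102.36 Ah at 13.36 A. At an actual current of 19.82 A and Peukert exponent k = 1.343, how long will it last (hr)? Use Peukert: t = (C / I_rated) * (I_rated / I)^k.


Step 1: t_rated = C / I_rated = 102.36 / 13.36 = 7.6617 hr
Step 2: ratio = 13.36 / 19.82 = 0.67407
Step 3: ratio^k = 0.67407^1.343 = 0.58878
Step 4: t = t_rated * ratio^k = 7.6617 * 0.58878 = 4.511 hr

4.511 hr


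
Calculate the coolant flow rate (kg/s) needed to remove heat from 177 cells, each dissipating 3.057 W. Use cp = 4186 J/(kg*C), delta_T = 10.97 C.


Q_total = 177 * 3.057 = 541.09 W
m_dot = Q_total / (cp * dT) = 541.09 / (4186 * 10.97) = 0.01178 kg/s

0.01178 kg/s


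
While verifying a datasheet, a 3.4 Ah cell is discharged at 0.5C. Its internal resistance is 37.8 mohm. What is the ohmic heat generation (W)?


Convert: R = 37.8 mohm = 0.0378 ohm
Step 1: I = C_rate * capacity = 0.5 * 3.4 = 1.7 A
Step 2: Q = I^2 * R = 1.7^2 * 0.0378 = 2.89 * 0.0378 = 0.1092 W

0.1092 W


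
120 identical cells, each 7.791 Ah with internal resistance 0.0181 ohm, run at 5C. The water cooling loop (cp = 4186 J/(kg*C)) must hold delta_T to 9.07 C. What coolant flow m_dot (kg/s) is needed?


Step 1: I = 5 * 7.791 = 38.955 A
Step 2: Q_cell = I^2 * R = 38.955^2 * 0.0181 = 27.467 W
Step 3: Q_total = 120 * 27.467 = 3296 W
Step 4: m_dot = Q_total / (cp * dT) = 3296 / (4186 * 9.07) = 0.08681 kg/s

0.08681 kg/s


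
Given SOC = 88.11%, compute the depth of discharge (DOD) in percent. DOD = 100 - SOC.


Complement of SOC: DOD = 100% - 88.11% = 11.89%

11.89%


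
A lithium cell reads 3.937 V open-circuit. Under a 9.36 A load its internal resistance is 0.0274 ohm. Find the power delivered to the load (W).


Step 1: V_terminal = OCV - I*R = 3.937 - 9.36 * 0.0274 = 3.6805 V
Step 2: P_out = V_terminal * I = 3.6805 * 9.36 = 34.45 W

34.45 W


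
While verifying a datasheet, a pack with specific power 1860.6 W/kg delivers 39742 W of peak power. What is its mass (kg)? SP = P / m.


m = P / SP = 39742 / 1860.6 = 21.36 kg

21.36 kg


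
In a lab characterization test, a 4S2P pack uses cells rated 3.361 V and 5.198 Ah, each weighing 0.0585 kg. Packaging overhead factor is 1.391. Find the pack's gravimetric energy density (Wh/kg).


Step 1: V_pack = 4 * 3.361 = 13.444 V
Step 2: C_pack = 2 * 5.198 = 10.396 Ah
Step 3: E_pack = V_pack * C_pack = 13.444 * 10.396 = 139.76 Wh
Step 4: m_pack = 4 * 2 * 0.0585 * 1.391 = 0.65099 kg
Step 5: ED = E_pack / m_pack = 139.76 / 0.65099 = 214.7 Wh/kg

214.7 Wh/kg


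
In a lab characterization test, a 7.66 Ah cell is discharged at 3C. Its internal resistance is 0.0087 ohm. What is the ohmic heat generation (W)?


Step 1: I = C_rate * capacity = 3 * 7.66 = 22.98 A
Step 2: Q = I^2 * R = 22.98^2 * 0.0087 = 528.08 * 0.0087 = 4.594 W

4.594 W


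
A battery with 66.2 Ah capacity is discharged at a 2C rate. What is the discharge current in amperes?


I = C_rate * capacity = 2 * 66.2 = 132.4 A

132.4 A


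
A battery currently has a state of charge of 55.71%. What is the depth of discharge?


DOD = 100 - SOC = 100 - 55.71 = 44.29%

44.29%


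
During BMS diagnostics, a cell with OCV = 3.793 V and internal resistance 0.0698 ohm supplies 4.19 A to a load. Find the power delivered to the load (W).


Step 1: V_terminal = OCV - I*R = 3.793 - 4.19 * 0.0698 = 3.5005 V
Step 2: P_out = V_terminal * I = 3.5005 * 4.19 = 14.67 W

14.67 W


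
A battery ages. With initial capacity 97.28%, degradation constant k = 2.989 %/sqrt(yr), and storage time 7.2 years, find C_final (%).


Step 1: sqrt(7.2 yr) = 2.6833
Step 2: drop = 2.989 * 2.6833 = 8.0204
Step 3: C_final = 97.28 - 8.0204 = 89.26%

89.26%


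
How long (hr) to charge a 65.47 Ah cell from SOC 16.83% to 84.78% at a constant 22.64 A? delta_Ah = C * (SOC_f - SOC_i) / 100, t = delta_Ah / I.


Step 1: dSOC = 84.78% - 16.83% = 67.95%
Step 2: delta_Ah = 65.47 * 67.95 / 100 = 44.487 Ah
Step 3: t = 44.487 / 22.64 = 1.965 hr

1.965 hr


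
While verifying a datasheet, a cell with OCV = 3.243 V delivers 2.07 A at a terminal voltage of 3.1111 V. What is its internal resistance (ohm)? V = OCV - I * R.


R = (OCV - V) / I = (3.243 - 3.1111) / 2.07 = 0.06372 ohm

0.06372 ohm


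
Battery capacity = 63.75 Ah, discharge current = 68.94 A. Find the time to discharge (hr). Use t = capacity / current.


Runtime = 63.75 Ah / 68.94 A = 0.9247 hr

0.9247 hr


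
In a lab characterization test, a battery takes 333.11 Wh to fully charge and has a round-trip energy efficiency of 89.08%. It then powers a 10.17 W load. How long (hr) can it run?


Step 1: E_discharge = eta/100 * E_charge = 89.08/100 * 333.11 = 296.73 Wh
Step 2: t = E_discharge / P = 296.73 / 10.17 = 29.18 hr

29.18 hr


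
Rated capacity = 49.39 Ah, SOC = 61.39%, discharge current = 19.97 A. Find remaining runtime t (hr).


Step 1: remaining = SOC/100 * C_total = 61.39/100 * 49.39 = 30.321 Ah
Step 2: t = remaining / I = 30.321 / 19.97 = 1.518 hr

1.518 hr


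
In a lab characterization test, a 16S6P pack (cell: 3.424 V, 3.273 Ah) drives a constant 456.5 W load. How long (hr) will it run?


Step 1: E_pack = Ns * V_cell * Np * C_cell = 16 * 3.424 * 6 * 3.273 = 1075.8 Wh
Step 2: t = E_pack / P = 1075.8 / 456.5 = 2.357 hr

2.357 hr


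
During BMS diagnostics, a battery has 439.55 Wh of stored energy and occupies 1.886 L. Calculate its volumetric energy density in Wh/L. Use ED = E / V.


Volumetric ED = 439.55 Wh / 1.886 L = 233.1 Wh/L

233.1 Wh/L


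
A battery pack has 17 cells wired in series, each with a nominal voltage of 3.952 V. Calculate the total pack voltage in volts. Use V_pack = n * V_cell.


With 17 cells in series at 3.952 V each, V_pack = 67.184 V

67.184 V


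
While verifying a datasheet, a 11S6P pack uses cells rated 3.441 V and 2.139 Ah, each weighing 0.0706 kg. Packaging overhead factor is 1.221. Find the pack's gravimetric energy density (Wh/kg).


Step 1: V_pack = 11 * 3.441 = 37.851 V
Step 2: C_pack = 6 * 2.139 = 12.834 Ah
Step 3: E_pack = V_pack * C_pack = 37.851 * 12.834 = 485.78 Wh
Step 4: m_pack = 11 * 6 * 0.0706 * 1.221 = 5.6894 kg
Step 5: ED = E_pack / m_pack = 485.78 / 5.6894 = 85.38 Wh/kg

85.38 Wh/kg


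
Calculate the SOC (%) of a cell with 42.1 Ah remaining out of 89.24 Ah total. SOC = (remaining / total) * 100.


SOC = (remaining / total) * 100 = (42.1 / 89.24) * 100 = 47.18%

47.18%


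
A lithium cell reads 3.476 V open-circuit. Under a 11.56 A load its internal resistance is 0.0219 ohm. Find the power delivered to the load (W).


Step 1: V_terminal = OCV - I*R = 3.476 - 11.56 * 0.0219 = 3.2228 V
Step 2: P_out = V_terminal * I = 3.2228 * 11.56 = 37.26 W

37.26 W


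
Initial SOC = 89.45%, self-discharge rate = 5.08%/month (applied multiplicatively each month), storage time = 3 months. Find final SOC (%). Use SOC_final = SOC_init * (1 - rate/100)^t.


Monthly retention factor = 1 - 5.08/100 = 0.9492
Over 3 months: factor^3 = 0.85521
SOC_final = 89.45 * 0.85521 = 76.50%

76.50%


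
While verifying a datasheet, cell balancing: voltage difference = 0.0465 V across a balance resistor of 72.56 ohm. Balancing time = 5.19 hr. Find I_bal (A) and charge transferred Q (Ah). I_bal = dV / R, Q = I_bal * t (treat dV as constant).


First, Ohm's law: I_bal = 0.0465 V / 72.56 ohm = 6.4085e-04 A
Then Q = I * t = 6.4085e-04 A * 5.19 hr = 0.003326 Ah

I=6.4085e-04 A, Q=0.003326 Ah


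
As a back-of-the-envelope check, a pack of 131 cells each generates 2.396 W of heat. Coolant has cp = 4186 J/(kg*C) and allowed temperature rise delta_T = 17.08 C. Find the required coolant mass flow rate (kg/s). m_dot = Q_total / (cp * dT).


Q_total = 131 * 2.396 = 313.88 W
m_dot = Q_total / (cp * dT) = 313.88 / (4186 * 17.08) = 0.004390 kg/s

0.004390 kg/s


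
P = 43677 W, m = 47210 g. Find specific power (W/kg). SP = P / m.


Convert: m = 47210 g = 47.21 kg
Specific power = 43677 W / 47.21 kg = 925.2 W/kg

925.2 W/kg


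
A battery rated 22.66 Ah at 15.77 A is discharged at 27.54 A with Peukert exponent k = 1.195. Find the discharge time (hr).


t_rated = C / I_rated = 22.66 / 15.77 = 1.4369 hr
(I_rated/I)^k = (0.57262)^1.195 = 0.51363
t = t_rated * (I_rated/I)^k = 1.4369 * 0.51363 = 0.7380 hr

0.7380 hr


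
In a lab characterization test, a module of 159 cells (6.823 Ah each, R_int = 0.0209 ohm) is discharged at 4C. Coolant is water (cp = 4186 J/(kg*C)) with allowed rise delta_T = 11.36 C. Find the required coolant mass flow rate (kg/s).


Step 1: I = 4 * 6.823 = 27.292 A
Step 2: Q_cell = I^2 * R = 27.292^2 * 0.0209 = 15.567 W
Step 3: Q_total = 159 * 15.567 = 2475.2 W
Step 4: m_dot = Q_total / (cp * dT) = 2475.2 / (4186 * 11.36) = 0.05205 kg/s

0.05205 kg/s


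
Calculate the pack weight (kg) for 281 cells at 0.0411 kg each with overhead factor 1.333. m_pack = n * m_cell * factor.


Cell mass sum = 281 * 0.0411 = 11.549 kg
With overhead 1.333: m_pack = 11.549 * 1.333 = 15.39 kg

15.39 kg


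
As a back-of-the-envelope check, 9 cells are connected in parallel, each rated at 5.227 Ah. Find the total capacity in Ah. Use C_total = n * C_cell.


C_total = 9 * 5.227 = 47.043 Ah

47.043 Ah


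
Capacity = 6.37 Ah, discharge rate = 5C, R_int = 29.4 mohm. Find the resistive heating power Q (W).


Convert: R = 29.4 mohm = 0.0294 ohm
Step 1: I = C_rate * capacity = 5 * 6.37 = 31.85 A
Step 2: Q = I^2 * R = 31.85^2 * 0.0294 = 1014.4 * 0.0294 = 29.82 W

29.82 W


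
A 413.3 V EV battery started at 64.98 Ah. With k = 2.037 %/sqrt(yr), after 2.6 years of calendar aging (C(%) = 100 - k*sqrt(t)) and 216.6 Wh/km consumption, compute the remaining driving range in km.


Step 1: capacity retention = 100 - 2.037 * sqrt(2.6) = 100 - 2.037 * 1.6125 = 96.715%
Step 2: C_now = 64.98 * 96.715/100 = 62.845 Ah
Step 3: E_pack = V * C_now = 413.3 * 62.845 = 25974 Wh
Step 4: range = E_pack / consumption = 25974 / 216.6 = 119.9 km

119.9 km


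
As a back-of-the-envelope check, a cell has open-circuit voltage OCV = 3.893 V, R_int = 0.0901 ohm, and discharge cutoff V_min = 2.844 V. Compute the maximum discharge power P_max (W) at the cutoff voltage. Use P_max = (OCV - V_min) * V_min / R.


dV = OCV - V_min = 1.049 V (so I_max = dV / R)
P_max = dV * V_min / R = 1.049 * 2.844 / 0.0901 = 33.11 W

33.11 W


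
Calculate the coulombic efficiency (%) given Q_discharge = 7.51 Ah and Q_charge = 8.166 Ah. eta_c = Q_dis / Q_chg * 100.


Coulombic efficiency = 7.51/8.166 * 100% = 91.97%

91.97%


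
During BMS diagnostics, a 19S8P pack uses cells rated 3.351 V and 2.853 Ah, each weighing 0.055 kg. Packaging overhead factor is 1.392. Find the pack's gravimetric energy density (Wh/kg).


Step 1: V_pack = 19 * 3.351 = 63.669 V
Step 2: C_pack = 8 * 2.853 = 22.824 Ah
Step 3: E_pack = V_pack * C_pack = 63.669 * 22.824 = 1453.2 Wh
Step 4: m_pack = 19 * 8 * 0.055 * 1.392 = 11.637 kg
Step 5: ED = E_pack / m_pack = 1453.2 / 11.637 = 124.9 Wh/kg

124.9 Wh/kg


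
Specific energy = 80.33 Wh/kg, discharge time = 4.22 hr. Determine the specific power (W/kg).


P_specific = E / t = 80.33 / 4.22 = 19.04 W/kg

19.04 W/kg


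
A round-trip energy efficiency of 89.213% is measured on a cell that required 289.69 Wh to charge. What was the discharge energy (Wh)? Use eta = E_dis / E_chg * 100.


E_dis = eta/100 * E_chg = 89.213/100 * 289.69 = 258.4 Wh

258.4 Wh


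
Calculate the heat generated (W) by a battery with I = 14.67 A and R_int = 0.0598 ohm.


Q = I^2 * R = 14.67^2 * 0.0598 = 12.87 W

12.87 W


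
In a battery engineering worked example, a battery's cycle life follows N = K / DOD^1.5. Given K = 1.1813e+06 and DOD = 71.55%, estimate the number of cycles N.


DOD^1.5 = 605.22
N = K / DOD^1.5 = 1.1813e+06 / 605.22 = 1952

1952 cycles


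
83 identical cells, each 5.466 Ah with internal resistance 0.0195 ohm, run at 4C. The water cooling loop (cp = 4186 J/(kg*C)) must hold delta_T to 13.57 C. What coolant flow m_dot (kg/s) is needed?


Step 1: I = 4 * 5.466 = 21.864 A
Step 2: Q_cell = I^2 * R = 21.864^2 * 0.0195 = 9.3217 W
Step 3: Q_total = 83 * 9.3217 = 773.7 W
Step 4: m_dot = Q_total / (cp * dT) = 773.7 / (4186 * 13.57) = 0.01362 kg/s

0.01362 kg/s


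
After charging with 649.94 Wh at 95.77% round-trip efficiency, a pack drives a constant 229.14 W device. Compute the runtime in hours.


Step 1: E_discharge = eta/100 * E_charge = 95.77/100 * 649.94 = 622.45 Wh
Step 2: t = E_discharge / P = 622.45 / 229.14 = 2.716 hr

2.716 hr


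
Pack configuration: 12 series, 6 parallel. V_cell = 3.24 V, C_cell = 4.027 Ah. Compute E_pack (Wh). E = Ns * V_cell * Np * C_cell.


V_pack = 12 * 3.24 = 38.88 V
C_pack = 6 * 4.027 = 24.162 Ah
E = V_pack * C_pack = 38.88 * 24.162 = 939.4 Wh

939.4 Wh


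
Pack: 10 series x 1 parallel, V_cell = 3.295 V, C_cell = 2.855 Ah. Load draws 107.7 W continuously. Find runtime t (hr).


Step 1: E_pack = Ns * V_cell * Np * C_cell = 10 * 3.295 * 1 * 2.855 = 94.072 Wh
Step 2: t = E_pack / P = 94.072 / 107.7 = 0.8735 hr

0.8735 hr


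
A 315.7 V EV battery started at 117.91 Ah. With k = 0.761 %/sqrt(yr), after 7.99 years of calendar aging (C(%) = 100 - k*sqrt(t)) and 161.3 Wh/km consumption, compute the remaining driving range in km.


Step 1: capacity retention = 100 - 0.761 * sqrt(7.99) = 100 - 0.761 * 2.8267 = 97.849%
Step 2: C_now = 117.91 * 97.849/100 = 115.37 Ah
Step 3: E_pack = V * C_now = 315.7 * 115.37 = 36422 Wh
Step 4: range = E_pack / consumption = 36422 / 161.3 = 225.8 km

225.8 km


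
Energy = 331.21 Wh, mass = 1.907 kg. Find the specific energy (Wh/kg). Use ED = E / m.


ED = E / m = 331.21 / 1.907 = 173.7 Wh/kg

173.7 Wh/kg


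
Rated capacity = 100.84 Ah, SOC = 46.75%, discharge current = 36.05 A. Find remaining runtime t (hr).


Step 1: remaining = SOC/100 * C_total = 46.75/100 * 100.84 = 47.143 Ah
Step 2: t = remaining / I = 47.143 / 36.05 = 1.308 hr

1.308 hr


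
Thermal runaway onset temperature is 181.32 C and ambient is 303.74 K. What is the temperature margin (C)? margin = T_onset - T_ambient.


Convert: T_ambient = 303.74 K = 30.59 C
margin = 181.32 - 30.59 = 150.73 C

150.73 C


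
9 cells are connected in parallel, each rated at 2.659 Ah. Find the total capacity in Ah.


C_total = 9 * 2.659 = 23.931 Ah

23.931 Ah


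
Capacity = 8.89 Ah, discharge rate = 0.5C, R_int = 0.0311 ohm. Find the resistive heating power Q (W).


Step 1: I = C_rate * capacity = 0.5 * 8.89 = 4.445 A
Step 2: Q = I^2 * R = 4.445^2 * 0.0311 = 19.758 * 0.0311 = 0.6145 W

0.6145 W


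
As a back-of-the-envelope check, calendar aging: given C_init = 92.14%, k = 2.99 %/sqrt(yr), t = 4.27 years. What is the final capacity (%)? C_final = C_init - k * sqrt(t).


Step 1: sqrt(4.27 yr) = 2.0664
Step 2: drop = 2.99 * 2.0664 = 6.1785
Step 3: C_final = 92.14 - 6.1785 = 85.96%

85.96%


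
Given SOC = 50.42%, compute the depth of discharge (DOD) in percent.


Complement of SOC: DOD = 100% - 50.42% = 49.58%

49.58%


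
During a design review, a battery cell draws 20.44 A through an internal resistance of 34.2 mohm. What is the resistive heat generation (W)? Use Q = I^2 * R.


Convert: R = 34.2 mohm = 0.0342 ohm
Q = I^2 * R = 20.44^2 * 0.0342 = 14.29 W

14.29 W


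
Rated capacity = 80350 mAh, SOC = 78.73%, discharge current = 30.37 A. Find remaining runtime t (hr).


Convert: C_total = 80350 mAh = 80.35 Ah
Step 1: remaining = SOC/100 * C_total = 78.73/100 * 80.35 = 63.26 Ah
Step 2: t = remaining / I = 63.26 / 30.37 = 2.083 hr

2.083 hr


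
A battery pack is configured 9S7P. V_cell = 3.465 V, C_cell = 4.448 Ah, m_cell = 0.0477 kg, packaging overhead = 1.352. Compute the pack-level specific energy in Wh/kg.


Step 1: V_pack = 9 * 3.465 = 31.185 V
Step 2: C_pack = 7 * 4.448 = 31.136 Ah
Step 3: E_pack = V_pack * C_pack = 31.185 * 31.136 = 970.98 Wh
Step 4: m_pack = 9 * 7 * 0.0477 * 1.352 = 4.0629 kg
Step 5: ED = E_pack / m_pack = 970.98 / 4.0629 = 239.0 Wh/kg

239.0 Wh/kg


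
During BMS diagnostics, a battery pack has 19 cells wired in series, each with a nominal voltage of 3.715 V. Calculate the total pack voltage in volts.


Series voltages add: 19 * 3.715 V = 70.585 V

70.585 V


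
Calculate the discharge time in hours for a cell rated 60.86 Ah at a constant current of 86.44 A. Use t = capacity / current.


t = capacity / current = 60.86 / 86.44 = 0.7041 hr

0.7041 hr


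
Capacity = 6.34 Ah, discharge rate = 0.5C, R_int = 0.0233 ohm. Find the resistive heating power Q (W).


Step 1: I = C_rate * capacity = 0.5 * 6.34 = 3.17 A
Step 2: Q = I^2 * R = 3.17^2 * 0.0233 = 10.049 * 0.0233 = 0.2341 W

0.2341 W


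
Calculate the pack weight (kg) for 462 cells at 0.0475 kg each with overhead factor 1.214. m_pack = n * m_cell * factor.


Cell mass sum = 462 * 0.0475 = 21.945 kg
With overhead 1.214: m_pack = 21.945 * 1.214 = 26.64 kg

26.64 kg


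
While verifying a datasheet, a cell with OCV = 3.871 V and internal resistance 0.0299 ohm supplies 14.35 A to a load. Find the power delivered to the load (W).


Step 1: V_terminal = OCV - I*R = 3.871 - 14.35 * 0.0299 = 3.4419 V
Step 2: P_out = V_terminal * I = 3.4419 * 14.35 = 49.39 W

49.39 W


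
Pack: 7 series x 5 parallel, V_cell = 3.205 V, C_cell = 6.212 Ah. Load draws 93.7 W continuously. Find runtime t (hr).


Step 1: E_pack = Ns * V_cell * Np * C_cell = 7 * 3.205 * 5 * 6.212 = 696.83 Wh
Step 2: t = E_pack / P = 696.83 / 93.7 = 7.437 hr

7.437 hr


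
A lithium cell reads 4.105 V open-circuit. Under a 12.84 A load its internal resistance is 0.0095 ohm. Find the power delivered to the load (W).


Step 1: V_terminal = OCV - I*R = 4.105 - 12.84 * 0.0095 = 3.983 V
Step 2: P_out = V_terminal * I = 3.983 * 12.84 = 51.14 W

51.14 W


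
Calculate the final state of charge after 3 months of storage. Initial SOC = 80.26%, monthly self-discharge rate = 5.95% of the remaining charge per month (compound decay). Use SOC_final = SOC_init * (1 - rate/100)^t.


decay = (1 - 5.95/100)^3 = 0.83191
SOC_final = 80.26 * 0.83191 = 66.77%

66.77%


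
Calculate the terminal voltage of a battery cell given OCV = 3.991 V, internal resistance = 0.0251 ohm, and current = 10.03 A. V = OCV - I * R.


V = OCV - I*R = 3.991 - 10.03 * 0.0251 = 3.739 V

3.739 V


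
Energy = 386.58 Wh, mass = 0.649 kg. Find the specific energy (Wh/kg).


ED = E / m = 386.58 / 0.649 = 595.7 Wh/kg

595.7 Wh/kg


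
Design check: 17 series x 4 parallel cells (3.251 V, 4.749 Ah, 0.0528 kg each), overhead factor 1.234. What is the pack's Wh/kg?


Step 1: V_pack = 17 * 3.251 = 55.267 V
Step 2: C_pack = 4 * 4.749 = 18.996 Ah
Step 3: E_pack = V_pack * C_pack = 55.267 * 18.996 = 1049.9 Wh
Step 4: m_pack = 17 * 4 * 0.0528 * 1.234 = 4.4306 kg
Step 5: ED = E_pack / m_pack = 1049.9 / 4.4306 = 237.0 Wh/kg

237.0 Wh/kg


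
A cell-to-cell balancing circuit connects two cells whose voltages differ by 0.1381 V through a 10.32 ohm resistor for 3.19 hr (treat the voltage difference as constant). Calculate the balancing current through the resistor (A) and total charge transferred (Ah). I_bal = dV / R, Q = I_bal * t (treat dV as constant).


First, Ohm's law: I_bal = 0.1381 V / 10.32 ohm = 0.013382 A
Then Q = I * t = 0.013382 A * 3.19 hr = 0.04269 Ah

I=0.013382 A, Q=0.04269 Ah


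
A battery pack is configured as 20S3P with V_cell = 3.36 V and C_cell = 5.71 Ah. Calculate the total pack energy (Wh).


V_pack = 20 * 3.36 = 67.2 V
C_pack = 3 * 5.71 = 17.13 Ah
E = V_pack * C_pack = 67.2 * 17.13 = 1151 Wh

1151 Wh


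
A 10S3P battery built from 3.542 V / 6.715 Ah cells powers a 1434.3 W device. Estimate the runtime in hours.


Step 1: E_pack = Ns * V_cell * Np * C_cell = 10 * 3.542 * 3 * 6.715 = 713.54 Wh
Step 2: t = E_pack / P = 713.54 / 1434.3 = 0.4975 hr

0.4975 hr


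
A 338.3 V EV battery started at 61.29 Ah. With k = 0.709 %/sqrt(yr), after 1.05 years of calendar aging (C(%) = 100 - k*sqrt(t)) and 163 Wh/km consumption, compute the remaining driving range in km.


Step 1: capacity retention = 100 - 0.709 * sqrt(1.05) = 100 - 0.709 * 1.0247 = 99.273%
Step 2: C_now = 61.29 * 99.273/100 = 60.844 Ah
Step 3: E_pack = V * C_now = 338.3 * 60.844 = 20584 Wh
Step 4: range = E_pack / consumption = 20584 / 163 = 126.3 km

126.3 km


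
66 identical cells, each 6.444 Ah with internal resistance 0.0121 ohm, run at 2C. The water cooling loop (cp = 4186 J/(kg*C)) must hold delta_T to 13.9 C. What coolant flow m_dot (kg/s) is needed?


Step 1: I = 2 * 6.444 = 12.888 A
Step 2: Q_cell = I^2 * R = 12.888^2 * 0.0121 = 2.0098 W
Step 3: Q_total = 66 * 2.0098 = 132.65 W
Step 4: m_dot = Q_total / (cp * dT) = 132.65 / (4186 * 13.9) = 0.002280 kg/s

0.002280 kg/s


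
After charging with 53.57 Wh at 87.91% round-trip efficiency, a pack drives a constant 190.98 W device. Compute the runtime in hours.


Step 1: E_discharge = eta/100 * E_charge = 87.91/100 * 53.57 = 47.093 Wh
Step 2: t = E_discharge / P = 47.093 / 190.98 = 0.2466 hr

0.2466 hr


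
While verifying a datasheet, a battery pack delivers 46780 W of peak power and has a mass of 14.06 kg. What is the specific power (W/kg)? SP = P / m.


Specific power = 46780 W / 14.06 kg = 3327 W/kg

3327 W/kg


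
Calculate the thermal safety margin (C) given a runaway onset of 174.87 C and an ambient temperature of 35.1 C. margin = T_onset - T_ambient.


Safety margin = 174.87 C - 35.1 C = 139.77 C

139.77 C


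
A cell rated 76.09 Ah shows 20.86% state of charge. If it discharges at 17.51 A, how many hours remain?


Step 1: remaining = SOC/100 * C_total = 20.86/100 * 76.09 = 15.872 Ah
Step 2: t = remaining / I = 15.872 / 17.51 = 0.9065 hr

0.9065 hr


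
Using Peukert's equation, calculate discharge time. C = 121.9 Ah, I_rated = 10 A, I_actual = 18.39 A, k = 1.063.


Step 1: t_rated = C / I_rated = 121.9 / 10 = 12.19 hr
Step 2: ratio = 10 / 18.39 = 0.54377
Step 3: ratio^k = 0.54377^1.063 = 0.52329
Step 4: t = t_rated * ratio^k = 12.19 * 0.52329 = 6.379 hr

6.379 hr


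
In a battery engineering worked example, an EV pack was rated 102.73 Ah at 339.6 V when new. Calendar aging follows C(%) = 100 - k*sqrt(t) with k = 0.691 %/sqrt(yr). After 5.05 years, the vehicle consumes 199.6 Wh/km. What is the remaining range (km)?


Step 1: capacity retention = 100 - 0.691 * sqrt(5.05) = 100 - 0.691 * 2.2472 = 98.447%
Step 2: C_now = 102.73 * 98.447/100 = 101.13 Ah
Step 3: E_pack = V * C_now = 339.6 * 101.13 = 34344 Wh
Step 4: range = E_pack / consumption = 34344 / 199.6 = 172.1 km

172.1 km


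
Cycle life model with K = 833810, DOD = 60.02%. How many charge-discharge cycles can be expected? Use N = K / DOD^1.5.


Step 1: DOD^1.5 = 60.02^1.5 = 464.99
Step 2: N = 833810 / 464.99 = 1793 cycles

1793 cycles


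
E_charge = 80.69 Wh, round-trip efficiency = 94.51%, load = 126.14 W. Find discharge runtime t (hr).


Step 1: E_discharge = eta/100 * E_charge = 94.51/100 * 80.69 = 76.26 Wh
Step 2: t = E_discharge / P = 76.26 / 126.14 = 0.6046 hr

0.6046 hr


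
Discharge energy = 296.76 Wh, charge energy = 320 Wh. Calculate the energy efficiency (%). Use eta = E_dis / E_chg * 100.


eta_e = E_dis / E_chg * 100 = 296.76 / 320 * 100 = 92.74%

92.74%


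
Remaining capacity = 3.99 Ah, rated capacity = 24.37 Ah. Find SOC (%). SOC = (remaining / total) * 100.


SOC% = 3.99 / 24.37 * 100 = 16.37%

16.37%


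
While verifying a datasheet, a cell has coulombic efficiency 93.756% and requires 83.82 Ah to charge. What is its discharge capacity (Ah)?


Q_dis = eta/100 * Q_chg = 93.756/100 * 83.82 = 78.59 Ah

78.59 Ah


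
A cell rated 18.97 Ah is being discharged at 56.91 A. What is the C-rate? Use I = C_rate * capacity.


Rearranging: C_rate = 56.91 / 18.97 = 3C

3C


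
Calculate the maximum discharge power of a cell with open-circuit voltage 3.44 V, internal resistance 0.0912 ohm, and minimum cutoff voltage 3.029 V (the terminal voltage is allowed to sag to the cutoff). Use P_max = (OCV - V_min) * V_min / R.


P_max = (OCV - V_min) * V_min / R = (3.44 - 3.029) * 3.029 / 0.0912 = 0.411 * 3.029 / 0.0912 = 13.65 W

13.65 W


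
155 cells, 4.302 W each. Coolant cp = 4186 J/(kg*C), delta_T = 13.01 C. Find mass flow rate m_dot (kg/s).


Q_total = 155 * 4.302 = 666.81 W
m_dot = Q_total / (cp * dT) = 666.81 / (4186 * 13.01) = 0.01224 kg/s

0.01224 kg/s


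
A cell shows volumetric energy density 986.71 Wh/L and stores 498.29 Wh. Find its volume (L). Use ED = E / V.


V = E / ED = 498.29 / 986.71 = 0.5050 L

0.5050 L


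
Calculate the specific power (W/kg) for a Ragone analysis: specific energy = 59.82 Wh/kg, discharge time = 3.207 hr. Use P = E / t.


P_specific = E / t = 59.82 / 3.207 = 18.65 W/kg

18.65 W/kg


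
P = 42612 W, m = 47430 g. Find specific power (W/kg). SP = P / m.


Convert: m = 47430 g = 47.43 kg
SP = P / m = 42612 / 47.43 = 898.4 W/kg

898.4 W/kg


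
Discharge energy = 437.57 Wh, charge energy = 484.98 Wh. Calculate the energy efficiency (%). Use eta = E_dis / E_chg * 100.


Round-trip efficiency = 437.57/484.98 * 100% = 90.22%

90.22%


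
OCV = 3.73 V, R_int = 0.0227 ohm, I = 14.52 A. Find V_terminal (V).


V = OCV - I*R = 3.73 - 14.52 * 0.0227 = 3.400 V

3.400 V


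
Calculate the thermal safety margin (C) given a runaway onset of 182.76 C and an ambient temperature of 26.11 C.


Safety margin = 182.76 C - 26.11 C = 156.65 C

156.65 C


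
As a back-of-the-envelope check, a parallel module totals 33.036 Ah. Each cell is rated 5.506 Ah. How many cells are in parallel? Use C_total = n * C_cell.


n = C_total / C_cell = 33.036 / 5.506 = 6

6


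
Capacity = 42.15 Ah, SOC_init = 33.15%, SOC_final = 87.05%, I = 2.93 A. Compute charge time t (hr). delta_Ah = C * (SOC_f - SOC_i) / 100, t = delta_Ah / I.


Step 1: dSOC = 87.05% - 33.15% = 53.9%
Step 2: delta_Ah = 42.15 * 53.9 / 100 = 22.719 Ah
Step 3: t = 22.719 / 2.93 = 7.754 hr

7.754 hr


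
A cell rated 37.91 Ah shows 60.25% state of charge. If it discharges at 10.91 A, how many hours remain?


Step 1: remaining = SOC/100 * C_total = 60.25/100 * 37.91 = 22.841 Ah
Step 2: t = remaining / I = 22.841 / 10.91 = 2.094 hr

2.094 hr


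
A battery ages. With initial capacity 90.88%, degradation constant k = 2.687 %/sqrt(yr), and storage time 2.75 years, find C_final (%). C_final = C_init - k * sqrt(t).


Step 1: sqrt(2.75 yr) = 1.6583
Step 2: drop = 2.687 * 1.6583 = 4.4559
Step 3: C_final = 90.88 - 4.4559 = 86.42%

86.42%


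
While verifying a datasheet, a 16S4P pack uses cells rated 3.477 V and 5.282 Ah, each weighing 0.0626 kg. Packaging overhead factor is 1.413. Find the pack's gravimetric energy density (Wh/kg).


Step 1: V_pack = 16 * 3.477 = 55.632 V
Step 2: C_pack = 4 * 5.282 = 21.128 Ah
Step 3: E_pack = V_pack * C_pack = 55.632 * 21.128 = 1175.4 Wh
Step 4: m_pack = 16 * 4 * 0.0626 * 1.413 = 5.661 kg
Step 5: ED = E_pack / m_pack = 1175.4 / 5.661 = 207.6 Wh/kg

207.6 Wh/kg


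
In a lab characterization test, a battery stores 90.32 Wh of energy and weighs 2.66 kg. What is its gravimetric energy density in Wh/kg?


ED = E / m = 90.32 / 2.66 = 33.95 Wh/kg

33.95 Wh/kg


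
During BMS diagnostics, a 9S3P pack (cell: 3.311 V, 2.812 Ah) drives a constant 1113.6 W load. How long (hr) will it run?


Step 1: E_pack = Ns * V_cell * Np * C_cell = 9 * 3.311 * 3 * 2.812 = 251.38 Wh
Step 2: t = E_pack / P = 251.38 / 1113.6 = 0.2257 hr

0.2257 hr


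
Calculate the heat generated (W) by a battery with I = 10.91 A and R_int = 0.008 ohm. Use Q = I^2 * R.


I^2 = 119.03
Q = 119.03 * 0.008 = 0.9522 W

0.9522 W


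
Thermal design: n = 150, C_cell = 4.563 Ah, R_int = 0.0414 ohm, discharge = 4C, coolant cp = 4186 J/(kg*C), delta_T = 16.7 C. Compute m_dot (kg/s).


Step 1: I = 4 * 4.563 = 18.252 A
Step 2: Q_cell = I^2 * R = 18.252^2 * 0.0414 = 13.792 W
Step 3: Q_total = 150 * 13.792 = 2068.8 W
Step 4: m_dot = Q_total / (cp * dT) = 2068.8 / (4186 * 16.7) = 0.02959 kg/s

0.02959 kg/s


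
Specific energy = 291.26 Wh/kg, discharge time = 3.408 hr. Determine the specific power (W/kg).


P_specific = E / t = 291.26 / 3.408 = 85.46 W/kg

85.46 W/kg


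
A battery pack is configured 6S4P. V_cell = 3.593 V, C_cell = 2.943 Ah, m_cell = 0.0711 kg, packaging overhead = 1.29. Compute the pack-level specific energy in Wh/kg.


Step 1: V_pack = 6 * 3.593 = 21.558 V
Step 2: C_pack = 4 * 2.943 = 11.772 Ah
Step 3: E_pack = V_pack * C_pack = 21.558 * 11.772 = 253.78 Wh
Step 4: m_pack = 6 * 4 * 0.0711 * 1.29 = 2.2013 kg
Step 5: ED = E_pack / m_pack = 253.78 / 2.2013 = 115.3 Wh/kg

115.3 Wh/kg


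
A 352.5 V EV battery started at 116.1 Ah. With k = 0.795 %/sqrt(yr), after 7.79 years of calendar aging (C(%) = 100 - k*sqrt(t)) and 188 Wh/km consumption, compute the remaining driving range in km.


Step 1: capacity retention = 100 - 0.795 * sqrt(7.79) = 100 - 0.795 * 2.7911 = 97.781%
Step 2: C_now = 116.1 * 97.781/100 = 113.52 Ah
Step 3: E_pack = V * C_now = 352.5 * 113.52 = 40016 Wh
Step 4: range = E_pack / consumption = 40016 / 188 = 212.9 km

212.9 km


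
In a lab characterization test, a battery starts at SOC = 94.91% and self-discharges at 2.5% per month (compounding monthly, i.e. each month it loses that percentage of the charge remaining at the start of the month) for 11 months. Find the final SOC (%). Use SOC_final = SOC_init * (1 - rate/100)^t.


Monthly retention factor = 1 - 2.5/100 = 0.975
Over 11 months: factor^11 = 0.75692
SOC_final = 94.91 * 0.75692 = 71.84%

71.84%


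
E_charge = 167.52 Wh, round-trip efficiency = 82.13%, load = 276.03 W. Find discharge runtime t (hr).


Step 1: E_discharge = eta/100 * E_charge = 82.13/100 * 167.52 = 137.58 Wh
Step 2: t = E_discharge / P = 137.58 / 276.03 = 0.4984 hr

0.4984 hr


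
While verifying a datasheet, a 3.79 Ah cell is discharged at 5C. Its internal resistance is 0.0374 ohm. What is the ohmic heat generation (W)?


Step 1: I = C_rate * capacity = 5 * 3.79 = 18.95 A
Step 2: Q = I^2 * R = 18.95^2 * 0.0374 = 359.1 * 0.0374 = 13.43 W

13.43 W


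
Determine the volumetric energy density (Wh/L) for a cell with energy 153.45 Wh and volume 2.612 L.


Volumetric ED = 153.45 Wh / 2.612 L = 58.75 Wh/L

58.75 Wh/L


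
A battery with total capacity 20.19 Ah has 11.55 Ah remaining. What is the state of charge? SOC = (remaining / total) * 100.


SOC% = 11.55 / 20.19 * 100 = 57.21%

57.21%


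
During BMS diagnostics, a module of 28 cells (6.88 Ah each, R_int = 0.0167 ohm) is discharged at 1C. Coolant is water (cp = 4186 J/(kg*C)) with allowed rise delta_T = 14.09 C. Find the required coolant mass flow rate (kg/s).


Step 1: I = 1 * 6.88 = 6.88 A
Step 2: Q_cell = I^2 * R = 6.88^2 * 0.0167 = 0.79048 W
Step 3: Q_total = 28 * 0.79048 = 22.133 W
Step 4: m_dot = Q_total / (cp * dT) = 22.133 / (4186 * 14.09) = 3.753e-04 kg/s

3.753e-04 kg/s


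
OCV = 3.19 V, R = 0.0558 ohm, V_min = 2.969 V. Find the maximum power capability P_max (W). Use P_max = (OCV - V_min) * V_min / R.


dV = OCV - V_min = 0.221 V (so I_max = dV / R)
P_max = dV * V_min / R = 0.221 * 2.969 / 0.0558 = 11.76 W

11.76 W


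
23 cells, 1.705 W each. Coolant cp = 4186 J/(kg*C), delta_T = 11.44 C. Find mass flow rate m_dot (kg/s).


Q_total = 23 * 1.705 = 39.215 W
m_dot = Q_total / (cp * dT) = 39.215 / (4186 * 11.44) = 8.189e-04 kg/s

8.189e-04 kg/s


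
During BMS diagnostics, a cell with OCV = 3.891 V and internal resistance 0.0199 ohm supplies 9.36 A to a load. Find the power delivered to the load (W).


Step 1: V_terminal = OCV - I*R = 3.891 - 9.36 * 0.0199 = 3.7047 V
Step 2: P_out = V_terminal * I = 3.7047 * 9.36 = 34.68 W

34.68 W


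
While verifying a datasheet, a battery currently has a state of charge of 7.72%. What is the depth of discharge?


Complement of SOC: DOD = 100% - 7.72% = 92.28%

92.28%


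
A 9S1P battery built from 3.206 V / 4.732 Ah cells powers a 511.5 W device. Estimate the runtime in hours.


Step 1: E_pack = Ns * V_cell * Np * C_cell = 9 * 3.206 * 1 * 4.732 = 136.54 Wh
Step 2: t = E_pack / P = 136.54 / 511.5 = 0.2669 hr

0.2669 hr


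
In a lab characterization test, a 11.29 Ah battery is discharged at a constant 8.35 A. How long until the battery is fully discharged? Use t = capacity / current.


t = capacity / current = 11.29 / 8.35 = 1.352 hr

1.352 hr


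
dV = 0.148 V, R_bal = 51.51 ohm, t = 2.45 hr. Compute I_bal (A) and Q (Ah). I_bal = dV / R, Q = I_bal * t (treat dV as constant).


First, Ohm's law: I_bal = 0.148 V / 51.51 ohm = 0.0028732 A
Then Q = I * t = 0.0028732 A * 2.45 hr = 0.007039 Ah

I=0.0028732 A, Q=0.007039 Ah


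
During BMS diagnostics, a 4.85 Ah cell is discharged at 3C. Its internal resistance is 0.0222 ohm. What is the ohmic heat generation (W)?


Step 1: I = C_rate * capacity = 3 * 4.85 = 14.55 A
Step 2: Q = I^2 * R = 14.55^2 * 0.0222 = 211.7 * 0.0222 = 4.700 W

4.700 W


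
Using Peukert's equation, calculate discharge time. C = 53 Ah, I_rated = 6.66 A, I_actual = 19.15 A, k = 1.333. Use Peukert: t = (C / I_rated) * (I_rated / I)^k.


t_rated = C / I_rated = 53 / 6.66 = 7.958 hr
(I_rated/I)^k = (0.34778)^1.333 = 0.24466
t = t_rated * (I_rated/I)^k = 7.958 * 0.24466 = 1.947 hr

1.947 hr


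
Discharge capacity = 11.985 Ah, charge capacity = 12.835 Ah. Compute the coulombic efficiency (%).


Coulombic efficiency = 11.985/12.835 * 100% = 93.38%

93.38%


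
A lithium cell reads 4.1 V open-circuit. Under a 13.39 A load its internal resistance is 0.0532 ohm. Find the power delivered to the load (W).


Step 1: V_terminal = OCV - I*R = 4.1 - 13.39 * 0.0532 = 3.3877 V
Step 2: P_out = V_terminal * I = 3.3877 * 13.39 = 45.36 W

45.36 W


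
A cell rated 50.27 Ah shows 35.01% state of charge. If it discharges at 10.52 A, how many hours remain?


Step 1: remaining = SOC/100 * C_total = 35.01/100 * 50.27 = 17.6 Ah
Step 2: t = remaining / I = 17.6 / 10.52 = 1.673 hr

1.673 hr


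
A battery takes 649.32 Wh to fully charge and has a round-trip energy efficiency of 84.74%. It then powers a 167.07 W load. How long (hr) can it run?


Step 1: E_discharge = eta/100 * E_charge = 84.74/100 * 649.32 = 550.23 Wh
Step 2: t = E_discharge / P = 550.23 / 167.07 = 3.293 hr

3.293 hr


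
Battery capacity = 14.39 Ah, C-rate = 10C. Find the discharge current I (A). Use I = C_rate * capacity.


At 10C: I = 10 * 14.39 Ah = 143.9 A

143.9 A


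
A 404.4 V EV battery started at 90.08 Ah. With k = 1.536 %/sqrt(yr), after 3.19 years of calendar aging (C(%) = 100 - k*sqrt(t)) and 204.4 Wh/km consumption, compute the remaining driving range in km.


Step 1: capacity retention = 100 - 1.536 * sqrt(3.19) = 100 - 1.536 * 1.7861 = 97.257%
Step 2: C_now = 90.08 * 97.257/100 = 87.609 Ah
Step 3: E_pack = V * C_now = 404.4 * 87.609 = 35429 Wh
Step 4: range = E_pack / consumption = 35429 / 204.4 = 173.3 km

173.3 km


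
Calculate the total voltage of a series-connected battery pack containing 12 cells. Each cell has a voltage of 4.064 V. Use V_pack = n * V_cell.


V_pack = n * V_cell = 12 * 4.064 = 48.768 V

48.768 V


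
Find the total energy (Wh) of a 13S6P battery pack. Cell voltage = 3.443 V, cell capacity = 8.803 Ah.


V_pack = 13 * 3.443 = 44.759 V
C_pack = 6 * 8.803 = 52.818 Ah
E = V_pack * C_pack = 44.759 * 52.818 = 2364 Wh

2364 Wh


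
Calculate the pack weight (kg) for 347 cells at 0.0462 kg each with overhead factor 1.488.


m_pack = n * m_cell * overhead = 347 * 0.0462 * 1.488 = 23.85 kg

23.85 kg


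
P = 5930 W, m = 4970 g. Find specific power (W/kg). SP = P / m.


Convert: m = 4970 g = 4.97 kg
SP = P / m = 5930 / 4.97 = 1193 W/kg

1193 W/kg


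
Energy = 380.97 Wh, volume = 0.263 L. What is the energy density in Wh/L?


ED = E / V = 380.97 / 0.263 = 1449 Wh/L

1449 Wh/L


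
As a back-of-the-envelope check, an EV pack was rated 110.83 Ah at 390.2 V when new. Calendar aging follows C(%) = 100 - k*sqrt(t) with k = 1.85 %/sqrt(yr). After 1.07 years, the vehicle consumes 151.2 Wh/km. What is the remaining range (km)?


Step 1: capacity retention = 100 - 1.85 * sqrt(1.07) = 100 - 1.85 * 1.0344 = 98.086%
Step 2: C_now = 110.83 * 98.086/100 = 108.71 Ah
Step 3: E_pack = V * C_now = 390.2 * 108.71 = 42419 Wh
Step 4: range = E_pack / consumption = 42419 / 151.2 = 280.5 km

280.5 km


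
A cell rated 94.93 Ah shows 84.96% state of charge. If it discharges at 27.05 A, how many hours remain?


Step 1: remaining = SOC/100 * C_total = 84.96/100 * 94.93 = 80.653 Ah
Step 2: t = remaining / I = 80.653 / 27.05 = 2.982 hr

2.982 hr
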